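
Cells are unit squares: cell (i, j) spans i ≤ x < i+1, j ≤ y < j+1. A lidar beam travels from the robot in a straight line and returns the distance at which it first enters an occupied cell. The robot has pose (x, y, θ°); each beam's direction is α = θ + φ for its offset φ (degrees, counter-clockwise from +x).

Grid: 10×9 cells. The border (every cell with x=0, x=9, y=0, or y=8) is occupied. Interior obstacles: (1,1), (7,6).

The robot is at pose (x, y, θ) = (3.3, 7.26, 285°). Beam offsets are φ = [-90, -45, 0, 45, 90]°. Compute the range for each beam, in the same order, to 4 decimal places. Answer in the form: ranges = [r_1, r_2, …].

ranges = [2.3811, 4.6000, 6.4808, 6.5818, 2.8591]

beam 1: φ=-90°, α=195°
  dir = (cos 195°, sin 195°) = (-0.9659, -0.2588); from cell (3,7)
  next x-line at t=0.3106, next y-line at t=1.0046; Δt_x=1.0353, Δt_y=3.8637
    x: enter (2,7) at t=0.3106
    y: enter (2,6) at t=1.0046
    x: enter (1,6) at t=1.3459
    x: enter (0,6) at t=2.3811 ← occupied
  → r_1 = 2.3811
beam 2: φ=-45°, α=240°
  dir = (cos 240°, sin 240°) = (-0.5000, -0.8660); from cell (3,7)
  next x-line at t=0.6000, next y-line at t=0.3002; Δt_x=2.0000, Δt_y=1.1547
    y: enter (3,6) at t=0.3002
    x: enter (2,6) at t=0.6000
    y: enter (2,5) at t=1.4549
    x: enter (1,5) at t=2.6000
    y: enter (1,4) at t=2.6096
    y: enter (1,3) at t=3.7643
    x: enter (0,3) at t=4.6000 ← occupied
  → r_2 = 4.6000
beam 3: φ=0°, α=285°
  dir = (cos 285°, sin 285°) = (0.2588, -0.9659); from cell (3,7)
  next x-line at t=2.7046, next y-line at t=0.2692; Δt_x=3.8637, Δt_y=1.0353
    y: enter (3,6) at t=0.2692
    y: enter (3,5) at t=1.3044
    y: enter (3,4) at t=2.3397
    x: enter (4,4) at t=2.7046
    y: enter (4,3) at t=3.3750
    y: enter (4,2) at t=4.4103
    y: enter (4,1) at t=5.4456
    y: enter (4,0) at t=6.4808 ← occupied
  → r_3 = 6.4808
beam 4: φ=45°, α=330°
  dir = (cos 330°, sin 330°) = (0.8660, -0.5000); from cell (3,7)
  next x-line at t=0.8083, next y-line at t=0.5200; Δt_x=1.1547, Δt_y=2.0000
    y: enter (3,6) at t=0.5200
    x: enter (4,6) at t=0.8083
    x: enter (5,6) at t=1.9630
    y: enter (5,5) at t=2.5200
    x: enter (6,5) at t=3.1177
    x: enter (7,5) at t=4.2724
    y: enter (7,4) at t=4.5200
    x: enter (8,4) at t=5.4271
    y: enter (8,3) at t=6.5200
    x: enter (9,3) at t=6.5818 ← occupied
  → r_4 = 6.5818
beam 5: φ=90°, α=15°
  dir = (cos 15°, sin 15°) = (0.9659, 0.2588); from cell (3,7)
  next x-line at t=0.7247, next y-line at t=2.8591; Δt_x=1.0353, Δt_y=3.8637
    x: enter (4,7) at t=0.7247
    x: enter (5,7) at t=1.7600
    x: enter (6,7) at t=2.7952
    y: enter (6,8) at t=2.8591 ← occupied
  → r_5 = 2.8591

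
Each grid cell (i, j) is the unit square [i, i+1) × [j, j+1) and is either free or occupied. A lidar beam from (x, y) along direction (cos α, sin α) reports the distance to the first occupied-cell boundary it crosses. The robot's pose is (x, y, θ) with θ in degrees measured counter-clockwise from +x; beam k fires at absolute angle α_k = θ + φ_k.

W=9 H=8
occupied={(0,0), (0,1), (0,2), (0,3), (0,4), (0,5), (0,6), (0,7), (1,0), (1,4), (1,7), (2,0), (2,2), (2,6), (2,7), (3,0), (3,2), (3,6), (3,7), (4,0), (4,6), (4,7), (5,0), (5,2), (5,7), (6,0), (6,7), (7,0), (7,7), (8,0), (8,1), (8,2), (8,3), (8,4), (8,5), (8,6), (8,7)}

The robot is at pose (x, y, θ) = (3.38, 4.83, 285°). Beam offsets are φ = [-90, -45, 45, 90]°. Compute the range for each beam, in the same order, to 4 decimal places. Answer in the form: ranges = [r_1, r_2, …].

beam 1: φ=-90°, α=195°
  dir = (cos 195°, sin 195°) = (-0.9659, -0.2588); from cell (3,4)
  next x-line at t=0.3934, next y-line at t=3.2069; Δt_x=1.0353, Δt_y=3.8637
    x: enter (2,4) at t=0.3934
    x: enter (1,4) at t=1.4287 ← occupied
  → r_1 = 1.4287
beam 2: φ=-45°, α=240°
  dir = (cos 240°, sin 240°) = (-0.5000, -0.8660); from cell (3,4)
  next x-line at t=0.7600, next y-line at t=0.9584; Δt_x=2.0000, Δt_y=1.1547
    x: enter (2,4) at t=0.7600
    y: enter (2,3) at t=0.9584
    y: enter (2,2) at t=2.1131 ← occupied
  → r_2 = 2.1131
beam 3: φ=45°, α=330°
  dir = (cos 330°, sin 330°) = (0.8660, -0.5000); from cell (3,4)
  next x-line at t=0.7159, next y-line at t=1.6600; Δt_x=1.1547, Δt_y=2.0000
    x: enter (4,4) at t=0.7159
    y: enter (4,3) at t=1.6600
    x: enter (5,3) at t=1.8706
    x: enter (6,3) at t=3.0253
    y: enter (6,2) at t=3.6600
    x: enter (7,2) at t=4.1800
    x: enter (8,2) at t=5.3347 ← occupied
  → r_3 = 5.3347
beam 4: φ=90°, α=15°
  dir = (cos 15°, sin 15°) = (0.9659, 0.2588); from cell (3,4)
  next x-line at t=0.6419, next y-line at t=0.6568; Δt_x=1.0353, Δt_y=3.8637
    x: enter (4,4) at t=0.6419
    y: enter (4,5) at t=0.6568
    x: enter (5,5) at t=1.6771
    x: enter (6,5) at t=2.7124
    x: enter (7,5) at t=3.7477
    y: enter (7,6) at t=4.5205
    x: enter (8,6) at t=4.7830 ← occupied
  → r_4 = 4.7830

ranges = [1.4287, 2.1131, 5.3347, 4.7830]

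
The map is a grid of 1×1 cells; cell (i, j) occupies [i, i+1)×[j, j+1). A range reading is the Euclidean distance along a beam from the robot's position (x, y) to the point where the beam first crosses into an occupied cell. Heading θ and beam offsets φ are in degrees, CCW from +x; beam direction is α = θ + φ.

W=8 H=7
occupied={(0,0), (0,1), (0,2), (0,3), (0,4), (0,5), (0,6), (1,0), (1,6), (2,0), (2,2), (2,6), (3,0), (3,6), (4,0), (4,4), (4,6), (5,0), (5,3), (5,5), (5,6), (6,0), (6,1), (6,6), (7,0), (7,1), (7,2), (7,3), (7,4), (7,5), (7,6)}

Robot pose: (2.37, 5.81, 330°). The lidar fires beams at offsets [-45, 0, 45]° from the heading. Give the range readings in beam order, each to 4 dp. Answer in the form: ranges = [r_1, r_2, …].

ranges = [4.9797, 1.8822, 0.7341]

beam 1: φ=-45°, α=285°
  cosα=0.2588 sinα=-0.9659 | (2,5) | tMaxX 2.4341 tMaxY 0.8386 | tΔX 3.8637 tΔY 1.0353
    t=0.8386 [y] (2,4)
    t=1.8738 [y] (2,3)
    t=2.4341 [x] (3,3)
    t=2.9091 [y] (3,2)
    t=3.9444 [y] (3,1)
    t=4.9797 [y] (3,0) — stop
  → r_1 = 4.9797
beam 2: φ=0°, α=330°
  cosα=0.8660 sinα=-0.5000 | (2,5) | tMaxX 0.7275 tMaxY 1.6200 | tΔX 1.1547 tΔY 2.0000
    t=0.7275 [x] (3,5)
    t=1.6200 [y] (3,4)
    t=1.8822 [x] (4,4) — stop
  → r_2 = 1.8822
beam 3: φ=45°, α=15°
  cosα=0.9659 sinα=0.2588 | (2,5) | tMaxX 0.6522 tMaxY 0.7341 | tΔX 1.0353 tΔY 3.8637
    t=0.6522 [x] (3,5)
    t=0.7341 [y] (3,6) — stop
  → r_3 = 0.7341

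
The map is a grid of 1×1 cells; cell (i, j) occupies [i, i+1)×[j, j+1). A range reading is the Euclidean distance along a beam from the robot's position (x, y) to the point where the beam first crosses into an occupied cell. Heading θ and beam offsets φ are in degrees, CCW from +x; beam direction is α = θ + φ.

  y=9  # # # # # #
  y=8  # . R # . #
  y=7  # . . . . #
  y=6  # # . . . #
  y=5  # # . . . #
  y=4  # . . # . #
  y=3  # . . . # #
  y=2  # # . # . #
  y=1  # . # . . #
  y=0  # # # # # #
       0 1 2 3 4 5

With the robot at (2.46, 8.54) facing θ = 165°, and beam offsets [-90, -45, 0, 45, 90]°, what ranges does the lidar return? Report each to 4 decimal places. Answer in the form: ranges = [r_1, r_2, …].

beam 1: φ=-90°, α=75°
  direction (0.2588, 0.9659); cell (2,8); t to first gridline: x 2.0864, y 0.4762 (then +3.8637 / +1.0353)
    (2,9) via y @ 0.4762  # hit
  → r_1 = 0.4762
beam 2: φ=-45°, α=120°
  direction (-0.5000, 0.8660); cell (2,8); t to first gridline: x 0.9200, y 0.5312 (then +2.0000 / +1.1547)
    (2,9) via y @ 0.5312  # hit
  → r_2 = 0.5312
beam 3: φ=0°, α=165°
  direction (-0.9659, 0.2588); cell (2,8); t to first gridline: x 0.4762, y 1.7773 (then +1.0353 / +3.8637)
    (1,8) via x @ 0.4762
    (0,8) via x @ 1.5115  # hit
  → r_3 = 1.5115
beam 4: φ=45°, α=210°
  direction (-0.8660, -0.5000); cell (2,8); t to first gridline: x 0.5312, y 1.0800 (then +1.1547 / +2.0000)
    (1,8) via x @ 0.5312
    (1,7) via y @ 1.0800
    (0,7) via x @ 1.6859  # hit
  → r_4 = 1.6859
beam 5: φ=90°, α=255°
  direction (-0.2588, -0.9659); cell (2,8); t to first gridline: x 1.7773, y 0.5590 (then +3.8637 / +1.0353)
    (2,7) via y @ 0.5590
    (2,6) via y @ 1.5943
    (1,6) via x @ 1.7773  # hit
  → r_5 = 1.7773

ranges = [0.4762, 0.5312, 1.5115, 1.6859, 1.7773]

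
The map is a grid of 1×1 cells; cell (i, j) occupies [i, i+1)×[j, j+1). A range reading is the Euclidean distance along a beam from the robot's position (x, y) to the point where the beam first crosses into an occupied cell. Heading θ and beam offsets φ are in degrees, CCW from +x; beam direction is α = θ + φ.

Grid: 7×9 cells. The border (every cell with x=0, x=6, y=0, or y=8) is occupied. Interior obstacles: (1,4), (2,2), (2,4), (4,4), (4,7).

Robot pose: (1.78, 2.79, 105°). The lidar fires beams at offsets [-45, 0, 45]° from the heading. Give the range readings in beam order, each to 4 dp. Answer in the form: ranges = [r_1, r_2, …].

ranges = [1.3972, 1.2527, 0.9007]

beam 1: φ=-45°, α=60°
  cosα=0.5000 sinα=0.8660 | (1,2) | tMaxX 0.4400 tMaxY 0.2425 | tΔX 2.0000 tΔY 1.1547
    t=0.2425 [y] (1,3)
    t=0.4400 [x] (2,3)
    t=1.3972 [y] (2,4) — stop
  → r_1 = 1.3972
beam 2: φ=0°, α=105°
  cosα=-0.2588 sinα=0.9659 | (1,2) | tMaxX 3.0137 tMaxY 0.2174 | tΔX 3.8637 tΔY 1.0353
    t=0.2174 [y] (1,3)
    t=1.2527 [y] (1,4) — stop
  → r_2 = 1.2527
beam 3: φ=45°, α=150°
  cosα=-0.8660 sinα=0.5000 | (1,2) | tMaxX 0.9007 tMaxY 0.4200 | tΔX 1.1547 tΔY 2.0000
    t=0.4200 [y] (1,3)
    t=0.9007 [x] (0,3) — stop
  → r_3 = 0.9007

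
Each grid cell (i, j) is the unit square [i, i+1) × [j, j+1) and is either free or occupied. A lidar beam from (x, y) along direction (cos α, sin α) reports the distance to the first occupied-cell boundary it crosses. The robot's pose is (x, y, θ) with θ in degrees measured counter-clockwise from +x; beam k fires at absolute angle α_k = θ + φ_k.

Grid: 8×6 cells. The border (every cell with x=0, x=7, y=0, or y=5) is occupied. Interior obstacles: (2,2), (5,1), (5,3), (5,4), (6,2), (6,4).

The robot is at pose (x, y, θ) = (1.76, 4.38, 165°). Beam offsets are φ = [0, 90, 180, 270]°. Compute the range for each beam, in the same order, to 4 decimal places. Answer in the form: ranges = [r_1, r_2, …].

ranges = [0.7868, 2.9364, 3.3543, 0.6419]

beam 1: φ=0°, α=165°
  cosα=-0.9659 sinα=0.2588 | (1,4) | tMaxX 0.7868 tMaxY 2.3955 | tΔX 1.0353 tΔY 3.8637
    t=0.7868 [x] (0,4) — stop
  → r_1 = 0.7868
beam 2: φ=90°, α=255°
  cosα=-0.2588 sinα=-0.9659 | (1,4) | tMaxX 2.9364 tMaxY 0.3934 | tΔX 3.8637 tΔY 1.0353
    t=0.3934 [y] (1,3)
    t=1.4287 [y] (1,2)
    t=2.4640 [y] (1,1)
    t=2.9364 [x] (0,1) — stop
  → r_2 = 2.9364
beam 3: φ=180°, α=345°
  cosα=0.9659 sinα=-0.2588 | (1,4) | tMaxX 0.2485 tMaxY 1.4682 | tΔX 1.0353 tΔY 3.8637
    t=0.2485 [x] (2,4)
    t=1.2837 [x] (3,4)
    t=1.4682 [y] (3,3)
    t=2.3190 [x] (4,3)
    t=3.3543 [x] (5,3) — stop
  → r_3 = 3.3543
beam 4: φ=270°, α=75°
  cosα=0.2588 sinα=0.9659 | (1,4) | tMaxX 0.9273 tMaxY 0.6419 | tΔX 3.8637 tΔY 1.0353
    t=0.6419 [y] (1,5) — stop
  → r_4 = 0.6419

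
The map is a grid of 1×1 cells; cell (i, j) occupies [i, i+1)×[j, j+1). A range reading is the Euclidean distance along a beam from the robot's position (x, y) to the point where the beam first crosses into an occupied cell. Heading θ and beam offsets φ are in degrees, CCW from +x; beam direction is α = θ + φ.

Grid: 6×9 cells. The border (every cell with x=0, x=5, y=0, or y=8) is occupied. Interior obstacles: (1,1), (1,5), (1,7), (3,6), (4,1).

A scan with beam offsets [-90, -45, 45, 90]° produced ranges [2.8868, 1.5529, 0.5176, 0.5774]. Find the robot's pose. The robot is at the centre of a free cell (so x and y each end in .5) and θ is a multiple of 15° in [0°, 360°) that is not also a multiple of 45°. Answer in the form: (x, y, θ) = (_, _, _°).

Enumerate (i+0.5, j+0.5, θ) over the 23 free cells and 16 admissible headings. For each, cast all 4 beams and compare to the given ranges.
  (4.5, 7.5, 255°): beam 1 = 1.9319 ≠ 2.8868 ✗
  (4.5, 7.5, 105°): beam 1 = 0.5176 ≠ 2.8868 ✗
  (1.5, 6.5, 75°): beam 1 = 1.5529 ≠ 2.8868 ✗
  (2.5, 5.5, 120°): beam 1 = 1.0000 ≠ 2.8868 ✗
  (4.5, 6.5, 165°): beam 1 = 1.5529 ≠ 2.8868 ✗
  …
  (3.5, 1.5, 240°): r_1=2.8868, r_2=1.5529, r_3=0.5176, r_4=0.5774 — all match ✓
Only this pose fits every beam.

(x, y, θ) = (3.5, 1.5, 240°)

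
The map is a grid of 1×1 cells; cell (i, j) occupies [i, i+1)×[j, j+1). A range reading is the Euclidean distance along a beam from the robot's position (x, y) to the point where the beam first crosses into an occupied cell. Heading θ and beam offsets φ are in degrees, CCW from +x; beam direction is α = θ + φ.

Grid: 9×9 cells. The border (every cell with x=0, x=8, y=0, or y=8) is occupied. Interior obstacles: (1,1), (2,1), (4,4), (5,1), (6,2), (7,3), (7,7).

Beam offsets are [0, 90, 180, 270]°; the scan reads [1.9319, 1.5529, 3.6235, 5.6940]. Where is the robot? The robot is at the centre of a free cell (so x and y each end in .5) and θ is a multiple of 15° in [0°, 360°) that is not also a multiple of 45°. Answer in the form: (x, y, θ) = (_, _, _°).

The pose lattice has 42·16 = 672 candidates. Test each by forward raycasting.
  (1.5, 6.5, 240°): beam 1 = 1.0000 ≠ 1.9319 ✗
  (1.5, 4.5, 300°): beam 1 = 2.8868 ≠ 1.9319 ✗
  (2.5, 6.5, 210°): beam 1 = 1.7321 ≠ 1.9319 ✗
  (2.5, 6.5, 105°): beam 1 = 1.5529 ≠ 1.9319 ✗
  (6.5, 7.5, 105°): beam 1 = 0.5176 ≠ 1.9319 ✗
  …
  (3.5, 2.5, 195°): r_1=1.9319, r_2=1.5529, r_3=3.6235, r_4=5.6940 — all match ✓
No second candidate reproduces the full scan.

(x, y, θ) = (3.5, 2.5, 195°)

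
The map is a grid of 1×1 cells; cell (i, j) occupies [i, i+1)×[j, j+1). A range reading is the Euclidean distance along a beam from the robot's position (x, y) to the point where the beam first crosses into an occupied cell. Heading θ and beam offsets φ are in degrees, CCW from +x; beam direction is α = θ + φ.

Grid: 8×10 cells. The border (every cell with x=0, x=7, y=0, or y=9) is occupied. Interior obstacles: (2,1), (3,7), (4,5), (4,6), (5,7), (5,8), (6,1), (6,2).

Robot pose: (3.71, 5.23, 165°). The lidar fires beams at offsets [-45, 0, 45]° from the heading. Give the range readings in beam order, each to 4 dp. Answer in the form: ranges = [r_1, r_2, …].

ranges = [4.3532, 2.8056, 3.1292]

beam 1: φ=-45°, α=120°
  cosα=-0.5000 sinα=0.8660 | (3,5) | tMaxX 1.4200 tMaxY 0.8891 | tΔX 2.0000 tΔY 1.1547
    t=0.8891 [y] (3,6)
    t=1.4200 [x] (2,6)
    t=2.0438 [y] (2,7)
    t=3.1985 [y] (2,8)
    t=3.4200 [x] (1,8)
    t=4.3532 [y] (1,9) — stop
  → r_1 = 4.3532
beam 2: φ=0°, α=165°
  cosα=-0.9659 sinα=0.2588 | (3,5) | tMaxX 0.7350 tMaxY 2.9751 | tΔX 1.0353 tΔY 3.8637
    t=0.7350 [x] (2,5)
    t=1.7703 [x] (1,5)
    t=2.8056 [x] (0,5) — stop
  → r_2 = 2.8056
beam 3: φ=45°, α=210°
  cosα=-0.8660 sinα=-0.5000 | (3,5) | tMaxX 0.8198 tMaxY 0.4600 | tΔX 1.1547 tΔY 2.0000
    t=0.4600 [y] (3,4)
    t=0.8198 [x] (2,4)
    t=1.9745 [x] (1,4)
    t=2.4600 [y] (1,3)
    t=3.1292 [x] (0,3) — stop
  → r_3 = 3.1292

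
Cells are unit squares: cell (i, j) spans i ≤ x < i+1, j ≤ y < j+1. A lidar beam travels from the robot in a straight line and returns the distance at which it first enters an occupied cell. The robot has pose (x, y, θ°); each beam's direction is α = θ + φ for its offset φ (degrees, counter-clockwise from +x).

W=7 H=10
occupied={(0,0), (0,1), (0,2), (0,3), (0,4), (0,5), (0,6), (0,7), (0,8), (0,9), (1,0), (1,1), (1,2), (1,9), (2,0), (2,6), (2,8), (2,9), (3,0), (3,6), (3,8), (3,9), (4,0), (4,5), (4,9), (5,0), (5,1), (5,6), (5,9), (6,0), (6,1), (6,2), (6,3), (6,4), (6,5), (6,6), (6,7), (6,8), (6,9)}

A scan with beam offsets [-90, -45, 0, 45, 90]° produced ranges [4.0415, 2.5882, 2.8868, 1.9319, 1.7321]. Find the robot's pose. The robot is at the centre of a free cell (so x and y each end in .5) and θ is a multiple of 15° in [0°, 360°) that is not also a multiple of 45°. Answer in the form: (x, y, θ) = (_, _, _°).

Enumerate (i+0.5, j+0.5, θ) over the 31 free cells and 16 admissible headings. For each, cast all 5 beams and compare to the given ranges.
  (2.5, 5.5, 150°): beam 1 = 0.5774 ≠ 4.0415 ✗
  (5.5, 8.5, 60°): beam 1 = 0.5774 ≠ 4.0415 ✗
  (3.5, 4.5, 150°): beam 1 = 1.0000 ≠ 4.0415 ✗
  (4.5, 4.5, 60°): beam 1 = 1.7321 ≠ 4.0415 ✗
  …
  (4.5, 3.5, 240°): r_1=4.0415, r_2=2.5882, r_3=2.8868, r_4=1.9319, r_5=1.7321 — all match ✓
Only this pose fits every beam.

(x, y, θ) = (4.5, 3.5, 240°)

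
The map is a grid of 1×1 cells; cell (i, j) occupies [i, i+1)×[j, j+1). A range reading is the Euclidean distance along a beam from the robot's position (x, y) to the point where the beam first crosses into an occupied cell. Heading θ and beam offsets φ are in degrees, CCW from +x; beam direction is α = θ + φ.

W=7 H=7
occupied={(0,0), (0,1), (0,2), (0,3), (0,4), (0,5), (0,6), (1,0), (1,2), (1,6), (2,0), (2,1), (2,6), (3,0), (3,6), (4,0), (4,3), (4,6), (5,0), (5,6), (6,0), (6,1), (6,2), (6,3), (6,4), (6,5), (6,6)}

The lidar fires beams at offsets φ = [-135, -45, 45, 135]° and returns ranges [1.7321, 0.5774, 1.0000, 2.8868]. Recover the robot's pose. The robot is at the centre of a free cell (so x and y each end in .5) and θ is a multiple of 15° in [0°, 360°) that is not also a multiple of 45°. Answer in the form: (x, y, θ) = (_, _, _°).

(x, y, θ) = (1.5, 4.5, 195°)

The pose lattice has 22·16 = 352 candidates. Test each by forward raycasting.
  (5.5, 1.5, 345°): beam 1 = 1.0000 ≠ 1.7321 ✗
  (1.5, 4.5, 210°): beam 1 = 1.5529 ≠ 1.7321 ✗
  (3.5, 3.5, 60°): beam 1 = 2.5882 ≠ 1.7321 ✗
  (4.5, 2.5, 15°): beam 2 = 1.7321 ≠ 0.5774 ✗
  (2.5, 3.5, 210°): beam 1 = 2.5882 ≠ 1.7321 ✗
  …
  (1.5, 4.5, 195°): r_1=1.7321, r_2=0.5774, r_3=1.0000, r_4=2.8868 — all match ✓
No second candidate reproduces the full scan.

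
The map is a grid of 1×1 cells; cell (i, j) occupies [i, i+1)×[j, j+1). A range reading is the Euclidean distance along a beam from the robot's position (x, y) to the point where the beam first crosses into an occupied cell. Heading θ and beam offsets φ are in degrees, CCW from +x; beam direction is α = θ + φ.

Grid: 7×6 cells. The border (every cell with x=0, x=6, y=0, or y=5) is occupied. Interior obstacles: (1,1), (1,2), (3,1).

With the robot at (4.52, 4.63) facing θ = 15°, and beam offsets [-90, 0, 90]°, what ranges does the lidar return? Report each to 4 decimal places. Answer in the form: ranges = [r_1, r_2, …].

ranges = [3.7581, 1.4296, 0.3831]

beam 1: φ=-90°, α=285°
  dir = (cos 285°, sin 285°) = (0.2588, -0.9659); from cell (4,4)
  next x-line at t=1.8546, next y-line at t=0.6522; Δt_x=3.8637, Δt_y=1.0353
    y: enter (4,3) at t=0.6522
    y: enter (4,2) at t=1.6875
    x: enter (5,2) at t=1.8546
    y: enter (5,1) at t=2.7228
    y: enter (5,0) at t=3.7581 ← occupied
  → r_1 = 3.7581
beam 2: φ=0°, α=15°
  dir = (cos 15°, sin 15°) = (0.9659, 0.2588); from cell (4,4)
  next x-line at t=0.4969, next y-line at t=1.4296; Δt_x=1.0353, Δt_y=3.8637
    x: enter (5,4) at t=0.4969
    y: enter (5,5) at t=1.4296 ← occupied
  → r_2 = 1.4296
beam 3: φ=90°, α=105°
  dir = (cos 105°, sin 105°) = (-0.2588, 0.9659); from cell (4,4)
  next x-line at t=2.0091, next y-line at t=0.3831; Δt_x=3.8637, Δt_y=1.0353
    y: enter (4,5) at t=0.3831 ← occupied
  → r_3 = 0.3831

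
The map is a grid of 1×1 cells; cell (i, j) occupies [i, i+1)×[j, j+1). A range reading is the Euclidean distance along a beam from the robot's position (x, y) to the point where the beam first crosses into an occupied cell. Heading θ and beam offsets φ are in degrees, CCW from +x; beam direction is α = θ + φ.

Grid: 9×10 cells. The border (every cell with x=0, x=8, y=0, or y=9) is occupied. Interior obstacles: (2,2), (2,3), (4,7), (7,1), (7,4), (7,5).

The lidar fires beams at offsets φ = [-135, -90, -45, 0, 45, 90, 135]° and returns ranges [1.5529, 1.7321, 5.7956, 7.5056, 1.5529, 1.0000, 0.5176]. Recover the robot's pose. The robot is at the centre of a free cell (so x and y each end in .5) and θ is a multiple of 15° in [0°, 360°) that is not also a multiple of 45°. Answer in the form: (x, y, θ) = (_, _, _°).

The pose lattice has 50·16 = 800 candidates. Test each by forward raycasting.
  (7.5, 8.5, 165°): beam 1 = 0.5774 ≠ 1.5529 ✗
  (3.5, 1.5, 195°): beam 1 = 8.6603 ≠ 1.5529 ✗
  (3.5, 7.5, 150°): beam 1 = 0.5176 ≠ 1.5529 ✗
  (4.5, 4.5, 120°): beam 1 = 3.6235 ≠ 1.5529 ✗
  (1.5, 3.5, 165°): beam 1 = 0.5774 ≠ 1.5529 ✗
  …
  (7.5, 7.5, 210°): r_1=1.5529, r_2=1.7321, r_3=5.7956, r_4=7.5056, r_5=1.5529, r_6=1.0000, r_7=0.5176 — all match ✓
Unique over the lattice → pose = (7.5, 7.5, 210°).

(x, y, θ) = (7.5, 7.5, 210°)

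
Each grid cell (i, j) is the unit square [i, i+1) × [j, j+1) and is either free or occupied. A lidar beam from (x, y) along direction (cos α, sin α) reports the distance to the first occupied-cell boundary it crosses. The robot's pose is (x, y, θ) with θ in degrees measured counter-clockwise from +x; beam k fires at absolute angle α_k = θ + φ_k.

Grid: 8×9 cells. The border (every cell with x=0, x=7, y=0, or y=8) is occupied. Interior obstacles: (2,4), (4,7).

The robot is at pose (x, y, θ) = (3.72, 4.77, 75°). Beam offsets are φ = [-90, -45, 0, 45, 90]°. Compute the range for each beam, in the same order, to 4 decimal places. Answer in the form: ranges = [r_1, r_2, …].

beam 1: φ=-90°, α=345°
  cosα=0.9659 sinα=-0.2588 | (3,4) | tMaxX 0.2899 tMaxY 2.9751 | tΔX 1.0353 tΔY 3.8637
    t=0.2899 [x] (4,4)
    t=1.3252 [x] (5,4)
    t=2.3604 [x] (6,4)
    t=2.9751 [y] (6,3)
    t=3.3957 [x] (7,3) — stop
  → r_1 = 3.3957
beam 2: φ=-45°, α=30°
  cosα=0.8660 sinα=0.5000 | (3,4) | tMaxX 0.3233 tMaxY 0.4600 | tΔX 1.1547 tΔY 2.0000
    t=0.3233 [x] (4,4)
    t=0.4600 [y] (4,5)
    t=1.4780 [x] (5,5)
    t=2.4600 [y] (5,6)
    t=2.6327 [x] (6,6)
    t=3.7874 [x] (7,6) — stop
  → r_2 = 3.7874
beam 3: φ=0°, α=75°
  cosα=0.2588 sinα=0.9659 | (3,4) | tMaxX 1.0818 tMaxY 0.2381 | tΔX 3.8637 tΔY 1.0353
    t=0.2381 [y] (3,5)
    t=1.0818 [x] (4,5)
    t=1.2734 [y] (4,6)
    t=2.3087 [y] (4,7) — stop
  → r_3 = 2.3087
beam 4: φ=45°, α=120°
  cosα=-0.5000 sinα=0.8660 | (3,4) | tMaxX 1.4400 tMaxY 0.2656 | tΔX 2.0000 tΔY 1.1547
    t=0.2656 [y] (3,5)
    t=1.4203 [y] (3,6)
    t=1.4400 [x] (2,6)
    t=2.5750 [y] (2,7)
    t=3.4400 [x] (1,7)
    t=3.7297 [y] (1,8) — stop
  → r_4 = 3.7297
beam 5: φ=90°, α=165°
  cosα=-0.9659 sinα=0.2588 | (3,4) | tMaxX 0.7454 tMaxY 0.8887 | tΔX 1.0353 tΔY 3.8637
    t=0.7454 [x] (2,4) — stop
  → r_5 = 0.7454

ranges = [3.3957, 3.7874, 2.3087, 3.7297, 0.7454]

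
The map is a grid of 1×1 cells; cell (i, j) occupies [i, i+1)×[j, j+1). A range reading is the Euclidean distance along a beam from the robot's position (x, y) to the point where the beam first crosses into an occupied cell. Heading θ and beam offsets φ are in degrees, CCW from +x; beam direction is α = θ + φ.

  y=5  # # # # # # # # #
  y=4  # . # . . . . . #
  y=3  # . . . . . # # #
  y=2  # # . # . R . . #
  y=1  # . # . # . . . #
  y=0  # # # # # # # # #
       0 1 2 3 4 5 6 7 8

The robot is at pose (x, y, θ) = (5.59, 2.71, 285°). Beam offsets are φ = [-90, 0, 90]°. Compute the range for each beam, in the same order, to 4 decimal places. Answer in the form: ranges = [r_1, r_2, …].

beam 1: φ=-90°, α=195°
  direction (-0.9659, -0.2588); cell (5,2); t to first gridline: x 0.6108, y 2.7432 (then +1.0353 / +3.8637)
    (4,2) via x @ 0.6108
    (3,2) via x @ 1.6461  # hit
  → r_1 = 1.6461
beam 2: φ=0°, α=285°
  direction (0.2588, -0.9659); cell (5,2); t to first gridline: x 1.5841, y 0.7350 (then +3.8637 / +1.0353)
    (5,1) via y @ 0.7350
    (6,1) via x @ 1.5841
    (6,0) via y @ 1.7703  # hit
  → r_2 = 1.7703
beam 3: φ=90°, α=15°
  direction (0.9659, 0.2588); cell (5,2); t to first gridline: x 0.4245, y 1.1205 (then +1.0353 / +3.8637)
    (6,2) via x @ 0.4245
    (6,3) via y @ 1.1205  # hit
  → r_3 = 1.1205

ranges = [1.6461, 1.7703, 1.1205]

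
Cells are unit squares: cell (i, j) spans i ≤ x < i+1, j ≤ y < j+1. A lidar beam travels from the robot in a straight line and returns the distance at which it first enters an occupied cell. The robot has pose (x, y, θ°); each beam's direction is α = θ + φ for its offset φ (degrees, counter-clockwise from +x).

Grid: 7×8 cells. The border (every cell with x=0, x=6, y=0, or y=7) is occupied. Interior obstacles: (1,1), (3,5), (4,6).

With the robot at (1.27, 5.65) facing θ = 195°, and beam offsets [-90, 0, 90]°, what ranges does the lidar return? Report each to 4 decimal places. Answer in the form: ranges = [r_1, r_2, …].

ranges = [1.0432, 0.2795, 4.8140]

beam 1: φ=-90°, α=105°
  cosα=-0.2588 sinα=0.9659 | (1,5) | tMaxX 1.0432 tMaxY 0.3623 | tΔX 3.8637 tΔY 1.0353
    t=0.3623 [y] (1,6)
    t=1.0432 [x] (0,6) — stop
  → r_1 = 1.0432
beam 2: φ=0°, α=195°
  cosα=-0.9659 sinα=-0.2588 | (1,5) | tMaxX 0.2795 tMaxY 2.5114 | tΔX 1.0353 tΔY 3.8637
    t=0.2795 [x] (0,5) — stop
  → r_2 = 0.2795
beam 3: φ=90°, α=285°
  cosα=0.2588 sinα=-0.9659 | (1,5) | tMaxX 2.8205 tMaxY 0.6729 | tΔX 3.8637 tΔY 1.0353
    t=0.6729 [y] (1,4)
    t=1.7082 [y] (1,3)
    t=2.7435 [y] (1,2)
    t=2.8205 [x] (2,2)
    t=3.7788 [y] (2,1)
    t=4.8140 [y] (2,0) — stop
  → r_3 = 4.8140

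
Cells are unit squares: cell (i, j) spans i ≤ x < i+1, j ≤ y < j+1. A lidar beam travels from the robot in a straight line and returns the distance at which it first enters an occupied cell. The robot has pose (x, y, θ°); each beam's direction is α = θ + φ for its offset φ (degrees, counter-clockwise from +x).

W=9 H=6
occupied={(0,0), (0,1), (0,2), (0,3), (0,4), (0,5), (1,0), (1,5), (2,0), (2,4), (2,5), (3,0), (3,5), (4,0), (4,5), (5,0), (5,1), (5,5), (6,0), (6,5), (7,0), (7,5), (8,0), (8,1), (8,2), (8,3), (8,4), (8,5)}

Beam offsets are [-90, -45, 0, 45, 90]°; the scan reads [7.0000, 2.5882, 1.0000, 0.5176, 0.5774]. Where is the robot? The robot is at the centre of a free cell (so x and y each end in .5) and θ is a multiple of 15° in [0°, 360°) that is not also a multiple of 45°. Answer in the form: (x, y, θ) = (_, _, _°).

(x, y, θ) = (1.5, 1.5, 120°)

Enumerate (i+0.5, j+0.5, θ) over the 26 free cells and 16 admissible headings. For each, cast all 5 beams and compare to the given ranges.
  (5.5, 4.5, 15°): beam 1 = 3.6235 ≠ 7.0000 ✗
  (4.5, 4.5, 255°): beam 1 = 1.5529 ≠ 7.0000 ✗
  (1.5, 4.5, 165°): beam 1 = 0.5176 ≠ 7.0000 ✗
  (5.5, 3.5, 165°): beam 1 = 1.5529 ≠ 7.0000 ✗
  …
  (1.5, 1.5, 120°): r_1=7.0000, r_2=2.5882, r_3=1.0000, r_4=0.5176, r_5=0.5774 — all match ✓
Unique over the lattice → pose = (1.5, 1.5, 120°).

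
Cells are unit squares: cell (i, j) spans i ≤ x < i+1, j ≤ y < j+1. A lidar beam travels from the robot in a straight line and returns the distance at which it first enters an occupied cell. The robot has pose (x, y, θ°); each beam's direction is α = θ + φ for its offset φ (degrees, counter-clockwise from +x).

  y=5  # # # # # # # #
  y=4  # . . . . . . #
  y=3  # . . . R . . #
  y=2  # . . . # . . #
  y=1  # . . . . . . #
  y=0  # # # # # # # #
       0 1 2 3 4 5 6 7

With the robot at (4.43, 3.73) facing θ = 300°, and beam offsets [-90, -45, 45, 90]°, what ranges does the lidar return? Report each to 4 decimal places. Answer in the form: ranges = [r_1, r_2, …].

beam 1: φ=-90°, α=210°
  dir = (cos 210°, sin 210°) = (-0.8660, -0.5000); from cell (4,3)
  next x-line at t=0.4965, next y-line at t=1.4600; Δt_x=1.1547, Δt_y=2.0000
    x: enter (3,3) at t=0.4965
    y: enter (3,2) at t=1.4600
    x: enter (2,2) at t=1.6512
    x: enter (1,2) at t=2.8059
    y: enter (1,1) at t=3.4600
    x: enter (0,1) at t=3.9606 ← occupied
  → r_1 = 3.9606
beam 2: φ=-45°, α=255°
  dir = (cos 255°, sin 255°) = (-0.2588, -0.9659); from cell (4,3)
  next x-line at t=1.6614, next y-line at t=0.7558; Δt_x=3.8637, Δt_y=1.0353
    y: enter (4,2) at t=0.7558 ← occupied
  → r_2 = 0.7558
beam 3: φ=45°, α=345°
  dir = (cos 345°, sin 345°) = (0.9659, -0.2588); from cell (4,3)
  next x-line at t=0.5901, next y-line at t=2.8205; Δt_x=1.0353, Δt_y=3.8637
    x: enter (5,3) at t=0.5901
    x: enter (6,3) at t=1.6254
    x: enter (7,3) at t=2.6607 ← occupied
  → r_3 = 2.6607
beam 4: φ=90°, α=30°
  dir = (cos 30°, sin 30°) = (0.8660, 0.5000); from cell (4,3)
  next x-line at t=0.6582, next y-line at t=0.5400; Δt_x=1.1547, Δt_y=2.0000
    y: enter (4,4) at t=0.5400
    x: enter (5,4) at t=0.6582
    x: enter (6,4) at t=1.8129
    y: enter (6,5) at t=2.5400 ← occupied
  → r_4 = 2.5400

ranges = [3.9606, 0.7558, 2.6607, 2.5400]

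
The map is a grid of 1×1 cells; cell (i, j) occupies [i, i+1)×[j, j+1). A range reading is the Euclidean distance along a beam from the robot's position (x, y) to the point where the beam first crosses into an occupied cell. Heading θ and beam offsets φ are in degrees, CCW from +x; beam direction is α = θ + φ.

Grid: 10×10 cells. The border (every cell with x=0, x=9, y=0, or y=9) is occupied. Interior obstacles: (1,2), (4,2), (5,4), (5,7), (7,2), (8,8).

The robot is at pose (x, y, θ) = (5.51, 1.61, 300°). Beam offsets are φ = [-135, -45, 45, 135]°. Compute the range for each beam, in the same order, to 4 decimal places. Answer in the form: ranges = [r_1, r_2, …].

beam 1: φ=-135°, α=165°
  direction (-0.9659, 0.2588); cell (5,1); t to first gridline: x 0.5280, y 1.5068 (then +1.0353 / +3.8637)
    (4,1) via x @ 0.5280
    (4,2) via y @ 1.5068  # hit
  → r_1 = 1.5068
beam 2: φ=-45°, α=255°
  direction (-0.2588, -0.9659); cell (5,1); t to first gridline: x 1.9705, y 0.6315 (then +3.8637 / +1.0353)
    (5,0) via y @ 0.6315  # hit
  → r_2 = 0.6315
beam 3: φ=45°, α=345°
  direction (0.9659, -0.2588); cell (5,1); t to first gridline: x 0.5073, y 2.3569 (then +1.0353 / +3.8637)
    (6,1) via x @ 0.5073
    (7,1) via x @ 1.5426
    (7,0) via y @ 2.3569  # hit
  → r_3 = 2.3569
beam 4: φ=135°, α=75°
  direction (0.2588, 0.9659); cell (5,1); t to first gridline: x 1.8932, y 0.4038 (then +3.8637 / +1.0353)
    (5,2) via y @ 0.4038
    (5,3) via y @ 1.4390
    (6,3) via x @ 1.8932
    (6,4) via y @ 2.4743
    (6,5) via y @ 3.5096
    (6,6) via y @ 4.5449
    (6,7) via y @ 5.5801
    (7,7) via x @ 5.7569
    (7,8) via y @ 6.6154
    (7,9) via y @ 7.6507  # hit
  → r_4 = 7.6507

ranges = [1.5068, 0.6315, 2.3569, 7.6507]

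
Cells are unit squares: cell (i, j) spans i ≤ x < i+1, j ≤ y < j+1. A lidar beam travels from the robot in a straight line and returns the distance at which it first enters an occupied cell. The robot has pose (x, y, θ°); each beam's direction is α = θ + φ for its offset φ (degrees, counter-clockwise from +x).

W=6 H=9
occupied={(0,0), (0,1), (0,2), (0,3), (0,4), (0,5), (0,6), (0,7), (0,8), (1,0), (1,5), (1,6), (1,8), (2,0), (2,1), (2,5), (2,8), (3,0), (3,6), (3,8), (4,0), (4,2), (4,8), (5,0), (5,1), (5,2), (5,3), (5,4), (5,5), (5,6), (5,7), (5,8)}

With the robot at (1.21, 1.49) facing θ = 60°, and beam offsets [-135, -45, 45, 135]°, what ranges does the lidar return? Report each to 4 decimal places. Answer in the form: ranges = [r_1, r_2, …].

ranges = [0.5073, 0.8179, 0.8114, 0.2174]

beam 1: φ=-135°, α=285°
  d=(0.2588,-0.9659)  start (1,1)  tX=3.0523 tY=0.5073  stride 1/|dx|=3.8637 1/|dy|=1.0353
    cross y-line → (1,0), t=0.5073 (wall)
  → r_1 = 0.5073
beam 2: φ=-45°, α=15°
  d=(0.9659,0.2588)  start (1,1)  tX=0.8179 tY=1.9705  stride 1/|dx|=1.0353 1/|dy|=3.8637
    cross x-line → (2,1), t=0.8179 (wall)
  → r_2 = 0.8179
beam 3: φ=45°, α=105°
  d=(-0.2588,0.9659)  start (1,1)  tX=0.8114 tY=0.5280  stride 1/|dx|=3.8637 1/|dy|=1.0353
    cross y-line → (1,2), t=0.5280
    cross x-line → (0,2), t=0.8114 (wall)
  → r_3 = 0.8114
beam 4: φ=135°, α=195°
  d=(-0.9659,-0.2588)  start (1,1)  tX=0.2174 tY=1.8932  stride 1/|dx|=1.0353 1/|dy|=3.8637
    cross x-line → (0,1), t=0.2174 (wall)
  → r_4 = 0.2174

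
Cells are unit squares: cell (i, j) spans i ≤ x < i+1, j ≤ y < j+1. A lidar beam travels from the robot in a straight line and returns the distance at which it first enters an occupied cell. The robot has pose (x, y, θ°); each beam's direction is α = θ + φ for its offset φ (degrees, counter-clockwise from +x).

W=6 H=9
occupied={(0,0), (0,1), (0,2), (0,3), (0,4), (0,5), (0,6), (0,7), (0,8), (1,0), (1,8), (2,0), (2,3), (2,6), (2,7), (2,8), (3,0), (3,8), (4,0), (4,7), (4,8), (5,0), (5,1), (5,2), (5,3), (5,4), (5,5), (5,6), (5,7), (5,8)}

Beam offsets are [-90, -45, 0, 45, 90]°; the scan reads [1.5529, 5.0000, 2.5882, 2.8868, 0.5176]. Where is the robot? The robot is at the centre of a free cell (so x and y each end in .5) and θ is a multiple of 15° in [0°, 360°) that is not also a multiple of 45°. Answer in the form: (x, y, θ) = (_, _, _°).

Candidates: 24 free-cell centres × 16 headings = 384 poses. Raycast each; keep the one whose scan matches to 4 dp.
  (2.5, 5.5, 210°): beam 1 = 0.5774 ≠ 1.5529 ✗
  (1.5, 4.5, 330°): beam 1 = 1.0000 ≠ 1.5529 ✗
  (3.5, 6.5, 105°): beam 2 = 1.0000 ≠ 5.0000 ✗
  …
  (2.5, 5.5, 345°): r_1=1.5529, r_2=5.0000, r_3=2.5882, r_4=2.8868, r_5=0.5176 — all match ✓
Only this pose fits every beam.

(x, y, θ) = (2.5, 5.5, 345°)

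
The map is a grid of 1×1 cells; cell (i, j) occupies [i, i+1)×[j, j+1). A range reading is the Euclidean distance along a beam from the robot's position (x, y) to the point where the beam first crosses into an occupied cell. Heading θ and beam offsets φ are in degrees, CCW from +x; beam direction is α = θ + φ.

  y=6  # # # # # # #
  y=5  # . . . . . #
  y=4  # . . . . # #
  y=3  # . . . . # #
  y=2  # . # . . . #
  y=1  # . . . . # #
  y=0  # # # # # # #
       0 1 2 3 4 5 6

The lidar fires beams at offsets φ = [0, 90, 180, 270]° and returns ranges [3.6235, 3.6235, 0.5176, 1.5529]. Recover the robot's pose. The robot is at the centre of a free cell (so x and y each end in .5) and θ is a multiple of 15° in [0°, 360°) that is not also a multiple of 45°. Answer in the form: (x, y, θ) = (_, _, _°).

Candidates: 21 free-cell centres × 16 headings = 336 poses. Raycast each; keep the one whose scan matches to 4 dp.
  (3.5, 2.5, 330°): beam 1 = 1.7321 ≠ 3.6235 ✗
  (5.5, 2.5, 15°): beam 1 = 0.5176 ≠ 3.6235 ✗
  (5.5, 5.5, 240°): beam 1 = 0.5774 ≠ 3.6235 ✗
  (4.5, 1.5, 120°): beam 1 = 5.1962 ≠ 3.6235 ✗
  …
  (4.5, 4.5, 165°): r_1=3.6235, r_2=3.6235, r_3=0.5176, r_4=1.5529 — all match ✓
No second candidate reproduces the full scan.

(x, y, θ) = (4.5, 4.5, 165°)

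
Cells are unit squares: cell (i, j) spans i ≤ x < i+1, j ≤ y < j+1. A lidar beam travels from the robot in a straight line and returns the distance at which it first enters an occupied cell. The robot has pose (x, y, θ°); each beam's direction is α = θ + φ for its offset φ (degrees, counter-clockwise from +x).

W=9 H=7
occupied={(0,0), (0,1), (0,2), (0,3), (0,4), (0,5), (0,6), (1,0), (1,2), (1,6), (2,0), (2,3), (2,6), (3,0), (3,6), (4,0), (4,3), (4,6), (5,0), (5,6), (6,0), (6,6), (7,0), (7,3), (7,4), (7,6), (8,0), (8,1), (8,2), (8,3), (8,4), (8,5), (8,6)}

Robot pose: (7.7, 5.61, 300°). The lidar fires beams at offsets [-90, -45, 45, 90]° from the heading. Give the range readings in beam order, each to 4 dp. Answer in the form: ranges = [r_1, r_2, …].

ranges = [3.2200, 0.6315, 0.3106, 0.3464]

beam 1: φ=-90°, α=210°
  dir = (cos 210°, sin 210°) = (-0.8660, -0.5000); from cell (7,5)
  next x-line at t=0.8083, next y-line at t=1.2200; Δt_x=1.1547, Δt_y=2.0000
    x: enter (6,5) at t=0.8083
    y: enter (6,4) at t=1.2200
    x: enter (5,4) at t=1.9630
    x: enter (4,4) at t=3.1177
    y: enter (4,3) at t=3.2200 ← occupied
  → r_1 = 3.2200
beam 2: φ=-45°, α=255°
  dir = (cos 255°, sin 255°) = (-0.2588, -0.9659); from cell (7,5)
  next x-line at t=2.7046, next y-line at t=0.6315; Δt_x=3.8637, Δt_y=1.0353
    y: enter (7,4) at t=0.6315 ← occupied
  → r_2 = 0.6315
beam 3: φ=45°, α=345°
  dir = (cos 345°, sin 345°) = (0.9659, -0.2588); from cell (7,5)
  next x-line at t=0.3106, next y-line at t=2.3569; Δt_x=1.0353, Δt_y=3.8637
    x: enter (8,5) at t=0.3106 ← occupied
  → r_3 = 0.3106
beam 4: φ=90°, α=30°
  dir = (cos 30°, sin 30°) = (0.8660, 0.5000); from cell (7,5)
  next x-line at t=0.3464, next y-line at t=0.7800; Δt_x=1.1547, Δt_y=2.0000
    x: enter (8,5) at t=0.3464 ← occupied
  → r_4 = 0.3464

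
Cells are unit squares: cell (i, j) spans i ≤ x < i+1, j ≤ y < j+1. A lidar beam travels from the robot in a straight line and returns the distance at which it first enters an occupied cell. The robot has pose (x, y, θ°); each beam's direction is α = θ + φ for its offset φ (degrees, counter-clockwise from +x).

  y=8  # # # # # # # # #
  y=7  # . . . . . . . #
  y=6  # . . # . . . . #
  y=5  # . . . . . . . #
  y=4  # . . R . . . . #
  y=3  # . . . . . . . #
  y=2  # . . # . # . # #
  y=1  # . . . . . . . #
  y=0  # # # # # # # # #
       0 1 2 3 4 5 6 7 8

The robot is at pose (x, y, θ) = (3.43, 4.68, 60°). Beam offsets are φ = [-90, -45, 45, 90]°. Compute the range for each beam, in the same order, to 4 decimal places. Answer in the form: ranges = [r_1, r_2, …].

ranges = [4.1223, 4.7312, 1.3666, 2.8059]

beam 1: φ=-90°, α=330°
  direction (0.8660, -0.5000); cell (3,4); t to first gridline: x 0.6582, y 1.3600 (then +1.1547 / +2.0000)
    (4,4) via x @ 0.6582
    (4,3) via y @ 1.3600
    (5,3) via x @ 1.8129
    (6,3) via x @ 2.9676
    (6,2) via y @ 3.3600
    (7,2) via x @ 4.1223  # hit
  → r_1 = 4.1223
beam 2: φ=-45°, α=15°
  direction (0.9659, 0.2588); cell (3,4); t to first gridline: x 0.5901, y 1.2364 (then +1.0353 / +3.8637)
    (4,4) via x @ 0.5901
    (4,5) via y @ 1.2364
    (5,5) via x @ 1.6254
    (6,5) via x @ 2.6607
    (7,5) via x @ 3.6959
    (8,5) via x @ 4.7312  # hit
  → r_2 = 4.7312
beam 3: φ=45°, α=105°
  direction (-0.2588, 0.9659); cell (3,4); t to first gridline: x 1.6614, y 0.3313 (then +3.8637 / +1.0353)
    (3,5) via y @ 0.3313
    (3,6) via y @ 1.3666  # hit
  → r_3 = 1.3666
beam 4: φ=90°, α=150°
  direction (-0.8660, 0.5000); cell (3,4); t to first gridline: x 0.4965, y 0.6400 (then +1.1547 / +2.0000)
    (2,4) via x @ 0.4965
    (2,5) via y @ 0.6400
    (1,5) via x @ 1.6512
    (1,6) via y @ 2.6400
    (0,6) via x @ 2.8059  # hit
  → r_4 = 2.8059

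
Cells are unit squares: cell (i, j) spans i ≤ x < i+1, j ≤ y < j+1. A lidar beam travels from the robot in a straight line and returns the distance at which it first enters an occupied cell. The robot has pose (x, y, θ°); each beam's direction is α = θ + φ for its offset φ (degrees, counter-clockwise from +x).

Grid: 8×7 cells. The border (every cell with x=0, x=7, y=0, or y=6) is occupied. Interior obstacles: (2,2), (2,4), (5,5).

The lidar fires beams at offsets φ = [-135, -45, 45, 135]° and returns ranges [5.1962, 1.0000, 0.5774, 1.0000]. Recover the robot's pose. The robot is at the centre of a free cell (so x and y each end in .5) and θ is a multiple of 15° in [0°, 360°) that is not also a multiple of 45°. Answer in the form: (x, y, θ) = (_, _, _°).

(x, y, θ) = (3.5, 5.5, 75°)

Candidates: 27 free-cell centres × 16 headings = 432 poses. Raycast each; keep the one whose scan matches to 4 dp.
  (1.5, 3.5, 120°): beam 1 = 5.6940 ≠ 5.1962 ✗
  (4.5, 5.5, 300°): beam 1 = 1.9319 ≠ 5.1962 ✗
  (5.5, 2.5, 255°): beam 1 = 4.0415 ≠ 5.1962 ✗
  …
  (3.5, 5.5, 75°): r_1=5.1962, r_2=1.0000, r_3=0.5774, r_4=1.0000 — all match ✓
Unique over the lattice → pose = (3.5, 5.5, 75°).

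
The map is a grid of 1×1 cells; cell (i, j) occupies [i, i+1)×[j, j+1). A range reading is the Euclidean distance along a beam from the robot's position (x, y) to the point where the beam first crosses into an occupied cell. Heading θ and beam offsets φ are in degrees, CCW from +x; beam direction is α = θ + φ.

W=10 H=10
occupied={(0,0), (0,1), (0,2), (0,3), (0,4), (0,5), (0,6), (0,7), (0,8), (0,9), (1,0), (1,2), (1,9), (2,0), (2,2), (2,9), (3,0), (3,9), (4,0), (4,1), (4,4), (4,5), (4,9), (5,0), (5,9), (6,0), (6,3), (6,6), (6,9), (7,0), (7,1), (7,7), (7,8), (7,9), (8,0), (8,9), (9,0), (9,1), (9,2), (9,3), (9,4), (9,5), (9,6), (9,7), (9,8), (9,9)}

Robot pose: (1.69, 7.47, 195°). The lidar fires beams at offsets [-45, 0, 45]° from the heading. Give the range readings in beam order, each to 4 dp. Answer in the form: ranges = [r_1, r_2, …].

beam 1: φ=-45°, α=150°
  direction (-0.8660, 0.5000); cell (1,7); t to first gridline: x 0.7967, y 1.0600 (then +1.1547 / +2.0000)
    (0,7) via x @ 0.7967  # hit
  → r_1 = 0.7967
beam 2: φ=0°, α=195°
  direction (-0.9659, -0.2588); cell (1,7); t to first gridline: x 0.7143, y 1.8159 (then +1.0353 / +3.8637)
    (0,7) via x @ 0.7143  # hit
  → r_2 = 0.7143
beam 3: φ=45°, α=240°
  direction (-0.5000, -0.8660); cell (1,7); t to first gridline: x 1.3800, y 0.5427 (then +2.0000 / +1.1547)
    (1,6) via y @ 0.5427
    (0,6) via x @ 1.3800  # hit
  → r_3 = 1.3800

ranges = [0.7967, 0.7143, 1.3800]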